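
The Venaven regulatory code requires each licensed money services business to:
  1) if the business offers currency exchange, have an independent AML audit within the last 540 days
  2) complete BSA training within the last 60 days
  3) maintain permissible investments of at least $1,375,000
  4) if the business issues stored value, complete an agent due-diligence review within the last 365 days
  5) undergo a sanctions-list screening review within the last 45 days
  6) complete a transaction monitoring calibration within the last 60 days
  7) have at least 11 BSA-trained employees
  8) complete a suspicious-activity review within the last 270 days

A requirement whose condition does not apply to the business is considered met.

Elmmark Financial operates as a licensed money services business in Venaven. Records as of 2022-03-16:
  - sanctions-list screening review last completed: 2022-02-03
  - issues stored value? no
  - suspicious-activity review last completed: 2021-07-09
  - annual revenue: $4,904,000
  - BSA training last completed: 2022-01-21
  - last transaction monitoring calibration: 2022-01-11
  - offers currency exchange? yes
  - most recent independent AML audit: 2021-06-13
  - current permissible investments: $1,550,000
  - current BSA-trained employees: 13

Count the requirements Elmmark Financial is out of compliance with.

1. condition 'offers currency exchange' holds; independent AML audit 276 days ago vs limit 540 → met
2. BSA training 54 days ago vs limit 60 → met
3. permissible investments $1,550,000 ≥ $1,375,000 → met
4. condition 'issues stored value' does not hold → requirement n/a → met
5. sanctions-list screening review 41 days ago vs limit 45 → met
6. transaction monitoring calibration 64 days ago vs limit 60 → not met
7. BSA-trained employees 13 ≥ 11 → met
8. suspicious-activity review 250 days ago vs limit 270 → met
Not met: 1 of 8

1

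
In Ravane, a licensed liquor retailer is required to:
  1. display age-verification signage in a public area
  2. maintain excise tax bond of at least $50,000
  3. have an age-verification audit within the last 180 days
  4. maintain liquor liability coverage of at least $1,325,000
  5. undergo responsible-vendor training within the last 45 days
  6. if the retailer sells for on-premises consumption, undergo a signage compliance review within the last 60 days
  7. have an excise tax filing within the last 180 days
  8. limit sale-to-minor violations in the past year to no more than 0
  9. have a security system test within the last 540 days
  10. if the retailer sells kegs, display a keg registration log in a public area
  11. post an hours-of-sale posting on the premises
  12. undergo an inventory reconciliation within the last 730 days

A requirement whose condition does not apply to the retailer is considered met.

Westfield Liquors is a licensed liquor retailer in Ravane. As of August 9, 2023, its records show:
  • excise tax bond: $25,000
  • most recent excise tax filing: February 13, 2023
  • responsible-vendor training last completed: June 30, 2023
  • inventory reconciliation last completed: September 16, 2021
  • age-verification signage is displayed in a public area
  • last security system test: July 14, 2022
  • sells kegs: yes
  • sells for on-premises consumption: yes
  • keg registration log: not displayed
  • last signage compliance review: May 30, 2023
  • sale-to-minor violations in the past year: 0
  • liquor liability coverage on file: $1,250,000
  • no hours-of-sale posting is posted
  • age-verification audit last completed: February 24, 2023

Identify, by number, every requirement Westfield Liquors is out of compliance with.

1. age-verification signage present → met
2. excise tax bond $25,000 < $50,000 → not met
3. age-verification audit 166 days ago vs limit 180 → met
4. liquor liability coverage $1,250,000 < $1,325,000 → not met
5. responsible-vendor training 40 days ago vs limit 45 → met
6. condition 'sells for on-premises consumption' holds; signage compliance review 71 days ago vs limit 60 → not met
7. excise tax filing 177 days ago vs limit 180 → met
8. sale-to-minor violations in the past year 0 ≤ 0 → met
9. security system test 391 days ago vs limit 540 → met
10. condition 'sells kegs' holds; keg registration log absent → not met
11. hours-of-sale posting absent → not met
12. inventory reconciliation 692 days ago vs limit 730 → met
Not met: 2, 4, 6, 10, 11

2, 4, 6, 10, 11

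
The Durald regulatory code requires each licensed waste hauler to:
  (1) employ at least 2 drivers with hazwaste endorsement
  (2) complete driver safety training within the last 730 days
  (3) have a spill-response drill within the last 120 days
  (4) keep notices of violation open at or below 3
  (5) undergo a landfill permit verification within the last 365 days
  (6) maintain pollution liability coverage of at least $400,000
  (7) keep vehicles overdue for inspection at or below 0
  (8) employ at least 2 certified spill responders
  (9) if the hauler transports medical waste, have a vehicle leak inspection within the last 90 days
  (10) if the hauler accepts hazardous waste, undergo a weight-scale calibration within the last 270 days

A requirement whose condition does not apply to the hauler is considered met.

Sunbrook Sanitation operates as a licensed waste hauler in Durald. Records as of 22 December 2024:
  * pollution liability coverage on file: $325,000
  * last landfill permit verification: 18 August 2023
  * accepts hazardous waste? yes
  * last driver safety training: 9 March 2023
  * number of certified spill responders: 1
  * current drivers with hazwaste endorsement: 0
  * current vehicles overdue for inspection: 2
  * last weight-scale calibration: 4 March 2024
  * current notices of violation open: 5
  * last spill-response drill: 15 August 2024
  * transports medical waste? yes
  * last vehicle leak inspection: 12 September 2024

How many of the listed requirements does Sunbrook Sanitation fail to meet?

9

1. drivers with hazwaste endorsement 0 < 2 → not met
2. driver safety training 654 days ago vs limit 730 → met
3. spill-response drill 129 days ago vs limit 120 → not met
4. notices of violation open 5 > 3 → not met
5. landfill permit verification 492 days ago vs limit 365 → not met
6. pollution liability coverage $325,000 < $400,000 → not met
7. vehicles overdue for inspection 2 > 0 → not met
8. certified spill responders 1 < 2 → not met
9. condition 'transports medical waste' holds; vehicle leak inspection 101 days ago vs limit 90 → not met
10. condition 'accepts hazardous waste' holds; weight-scale calibration 293 days ago vs limit 270 → not met
Not met: 9 of 10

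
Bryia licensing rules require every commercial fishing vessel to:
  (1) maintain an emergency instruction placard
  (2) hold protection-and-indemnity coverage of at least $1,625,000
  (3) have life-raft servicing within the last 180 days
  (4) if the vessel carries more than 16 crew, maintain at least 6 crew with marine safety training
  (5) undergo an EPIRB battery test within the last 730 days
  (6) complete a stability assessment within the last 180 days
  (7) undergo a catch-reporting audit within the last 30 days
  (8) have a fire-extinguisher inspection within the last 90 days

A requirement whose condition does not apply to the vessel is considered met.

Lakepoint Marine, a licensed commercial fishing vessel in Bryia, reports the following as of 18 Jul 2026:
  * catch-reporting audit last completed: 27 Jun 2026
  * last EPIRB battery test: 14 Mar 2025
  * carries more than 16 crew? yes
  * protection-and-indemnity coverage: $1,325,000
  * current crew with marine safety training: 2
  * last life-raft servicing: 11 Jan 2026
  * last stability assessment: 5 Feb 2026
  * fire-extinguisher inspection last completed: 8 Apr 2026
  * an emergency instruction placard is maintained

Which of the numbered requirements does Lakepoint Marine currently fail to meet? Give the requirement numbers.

2, 3, 4, 8

1. emergency instruction placard present → met
2. protection-and-indemnity coverage $1,325,000 < $1,625,000 → not met
3. life-raft servicing 188 days ago vs limit 180 → not met
4. condition 'carries more than 16 crew' holds; crew with marine safety training 2 < 6 → not met
5. EPIRB battery test 491 days ago vs limit 730 → met
6. stability assessment 163 days ago vs limit 180 → met
7. catch-reporting audit 21 days ago vs limit 30 → met
8. fire-extinguisher inspection 101 days ago vs limit 90 → not met
Not met: 2, 3, 4, 8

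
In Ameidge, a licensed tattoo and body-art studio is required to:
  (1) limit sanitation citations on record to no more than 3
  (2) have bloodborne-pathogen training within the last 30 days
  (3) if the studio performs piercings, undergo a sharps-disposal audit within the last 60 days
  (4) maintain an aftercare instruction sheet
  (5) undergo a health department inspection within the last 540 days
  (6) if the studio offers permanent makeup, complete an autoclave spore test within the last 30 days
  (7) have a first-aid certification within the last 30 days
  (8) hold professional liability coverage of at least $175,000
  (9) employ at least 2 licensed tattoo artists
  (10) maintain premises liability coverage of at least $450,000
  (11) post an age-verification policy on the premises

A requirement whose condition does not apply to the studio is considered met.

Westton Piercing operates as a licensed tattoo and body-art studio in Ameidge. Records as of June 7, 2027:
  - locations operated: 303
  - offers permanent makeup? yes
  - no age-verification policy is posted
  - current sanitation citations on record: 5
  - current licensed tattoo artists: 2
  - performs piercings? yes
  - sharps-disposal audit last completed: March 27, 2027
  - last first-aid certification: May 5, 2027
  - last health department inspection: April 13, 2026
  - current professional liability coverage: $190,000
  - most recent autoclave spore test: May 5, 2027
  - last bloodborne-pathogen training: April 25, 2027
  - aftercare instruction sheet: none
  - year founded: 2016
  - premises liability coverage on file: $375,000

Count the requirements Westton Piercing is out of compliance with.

8

1. sanitation citations on record 5 > 3 → not met
2. bloodborne-pathogen training 43 days ago vs limit 30 → not met
3. condition 'performs piercings' holds; sharps-disposal audit 72 days ago vs limit 60 → not met
4. aftercare instruction sheet absent → not met
5. health department inspection 420 days ago vs limit 540 → met
6. condition 'offers permanent makeup' holds; autoclave spore test 33 days ago vs limit 30 → not met
7. first-aid certification 33 days ago vs limit 30 → not met
8. professional liability coverage $190,000 ≥ $175,000 → met
9. licensed tattoo artists 2 ≥ 2 → met
10. premises liability coverage $375,000 < $450,000 → not met
11. age-verification policy absent → not met
Not met: 8 of 11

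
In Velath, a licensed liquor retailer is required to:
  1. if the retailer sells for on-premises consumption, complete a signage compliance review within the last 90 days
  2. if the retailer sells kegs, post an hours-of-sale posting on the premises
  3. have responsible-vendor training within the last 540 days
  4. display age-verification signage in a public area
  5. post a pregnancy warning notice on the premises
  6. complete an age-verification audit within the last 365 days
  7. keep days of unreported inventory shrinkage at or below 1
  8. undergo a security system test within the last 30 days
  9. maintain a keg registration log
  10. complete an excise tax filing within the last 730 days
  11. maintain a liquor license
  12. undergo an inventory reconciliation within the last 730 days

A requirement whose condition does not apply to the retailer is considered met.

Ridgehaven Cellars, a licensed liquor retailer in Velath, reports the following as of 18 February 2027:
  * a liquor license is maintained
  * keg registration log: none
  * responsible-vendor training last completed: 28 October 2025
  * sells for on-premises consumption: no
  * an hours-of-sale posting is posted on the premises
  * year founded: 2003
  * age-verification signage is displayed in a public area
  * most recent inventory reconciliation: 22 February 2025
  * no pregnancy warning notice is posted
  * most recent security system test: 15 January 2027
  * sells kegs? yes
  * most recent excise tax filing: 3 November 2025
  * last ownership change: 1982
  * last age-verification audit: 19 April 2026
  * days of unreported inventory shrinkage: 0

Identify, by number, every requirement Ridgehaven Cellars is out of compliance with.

5, 8, 9

1. condition 'sells for on-premises consumption' does not hold → requirement n/a → met
2. condition 'sells kegs' holds; hours-of-sale posting present → met
3. responsible-vendor training 478 days ago vs limit 540 → met
4. age-verification signage present → met
5. pregnancy warning notice absent → not met
6. age-verification audit 305 days ago vs limit 365 → met
7. days of unreported inventory shrinkage 0 ≤ 1 → met
8. security system test 34 days ago vs limit 30 → not met
9. keg registration log absent → not met
10. excise tax filing 472 days ago vs limit 730 → met
11. liquor license present → met
12. inventory reconciliation 726 days ago vs limit 730 → met
Not met: 5, 8, 9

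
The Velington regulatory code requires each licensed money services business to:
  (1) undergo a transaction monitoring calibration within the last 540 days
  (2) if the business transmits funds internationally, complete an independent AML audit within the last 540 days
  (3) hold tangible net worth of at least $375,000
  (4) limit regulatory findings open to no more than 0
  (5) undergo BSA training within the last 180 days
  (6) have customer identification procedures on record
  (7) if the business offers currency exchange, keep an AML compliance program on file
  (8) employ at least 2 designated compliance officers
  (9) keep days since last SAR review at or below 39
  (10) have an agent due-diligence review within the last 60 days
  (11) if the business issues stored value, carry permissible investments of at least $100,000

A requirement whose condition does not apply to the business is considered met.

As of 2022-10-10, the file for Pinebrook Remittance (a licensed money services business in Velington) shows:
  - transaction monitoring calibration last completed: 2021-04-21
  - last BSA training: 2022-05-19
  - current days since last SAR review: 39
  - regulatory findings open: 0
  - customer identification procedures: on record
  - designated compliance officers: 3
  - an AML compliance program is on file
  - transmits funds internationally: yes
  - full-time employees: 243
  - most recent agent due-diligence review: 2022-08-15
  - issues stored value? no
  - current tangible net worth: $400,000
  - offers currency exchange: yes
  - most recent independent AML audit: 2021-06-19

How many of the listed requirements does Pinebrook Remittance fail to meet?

0

1. transaction monitoring calibration 537 days ago vs limit 540 → met
2. condition 'transmits funds internationally' holds; independent AML audit 478 days ago vs limit 540 → met
3. tangible net worth $400,000 ≥ $375,000 → met
4. regulatory findings open 0 ≤ 0 → met
5. BSA training 144 days ago vs limit 180 → met
6. customer identification procedures present → met
7. condition 'offers currency exchange' holds; AML compliance program present → met
8. designated compliance officers 3 ≥ 2 → met
9. days since last SAR review 39 ≤ 39 → met
10. agent due-diligence review 56 days ago vs limit 60 → met
11. condition 'issues stored value' does not hold → requirement n/a → met
Not met: 0 of 11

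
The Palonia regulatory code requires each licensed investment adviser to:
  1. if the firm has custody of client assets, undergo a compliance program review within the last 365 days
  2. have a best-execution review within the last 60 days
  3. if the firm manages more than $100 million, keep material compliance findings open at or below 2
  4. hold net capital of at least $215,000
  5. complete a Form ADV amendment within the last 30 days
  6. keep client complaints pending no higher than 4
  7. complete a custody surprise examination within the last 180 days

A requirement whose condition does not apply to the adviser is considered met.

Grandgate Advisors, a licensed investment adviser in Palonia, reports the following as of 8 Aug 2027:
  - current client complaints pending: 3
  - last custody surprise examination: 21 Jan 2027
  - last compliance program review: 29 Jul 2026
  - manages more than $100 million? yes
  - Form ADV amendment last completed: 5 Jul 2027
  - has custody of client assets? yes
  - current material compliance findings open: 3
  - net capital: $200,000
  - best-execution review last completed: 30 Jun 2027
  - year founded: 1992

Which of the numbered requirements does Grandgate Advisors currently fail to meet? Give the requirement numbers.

1. condition 'has custody of client assets' holds; compliance program review 375 days ago vs limit 365 → not met
2. best-execution review 39 days ago vs limit 60 → met
3. condition 'manages more than $100 million' holds; material compliance findings open 3 > 2 → not met
4. net capital $200,000 < $215,000 → not met
5. Form ADV amendment 34 days ago vs limit 30 → not met
6. client complaints pending 3 ≤ 4 → met
7. custody surprise examination 199 days ago vs limit 180 → not met
Not met: 1, 3, 4, 5, 7

1, 3, 4, 5, 7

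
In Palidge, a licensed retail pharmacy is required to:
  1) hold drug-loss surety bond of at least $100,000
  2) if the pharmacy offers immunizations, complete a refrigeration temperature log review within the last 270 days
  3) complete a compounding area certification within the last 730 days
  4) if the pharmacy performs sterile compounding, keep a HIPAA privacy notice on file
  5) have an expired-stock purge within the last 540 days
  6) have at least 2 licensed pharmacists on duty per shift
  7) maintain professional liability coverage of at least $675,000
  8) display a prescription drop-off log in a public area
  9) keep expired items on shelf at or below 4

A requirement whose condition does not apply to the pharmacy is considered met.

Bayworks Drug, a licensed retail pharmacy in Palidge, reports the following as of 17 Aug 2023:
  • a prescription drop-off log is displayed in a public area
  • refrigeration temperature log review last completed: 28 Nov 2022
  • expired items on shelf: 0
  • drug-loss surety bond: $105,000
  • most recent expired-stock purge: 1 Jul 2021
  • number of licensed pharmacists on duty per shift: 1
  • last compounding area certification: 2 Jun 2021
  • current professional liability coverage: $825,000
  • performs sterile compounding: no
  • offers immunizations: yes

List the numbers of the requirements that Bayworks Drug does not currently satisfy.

3, 5, 6

1. drug-loss surety bond $105,000 ≥ $100,000 → met
2. condition 'offers immunizations' holds; refrigeration temperature log review 262 days ago vs limit 270 → met
3. compounding area certification 806 days ago vs limit 730 → not met
4. condition 'performs sterile compounding' does not hold → requirement n/a → met
5. expired-stock purge 777 days ago vs limit 540 → not met
6. licensed pharmacists on duty per shift 1 < 2 → not met
7. professional liability coverage $825,000 ≥ $675,000 → met
8. prescription drop-off log present → met
9. expired items on shelf 0 ≤ 4 → met
Not met: 3, 5, 6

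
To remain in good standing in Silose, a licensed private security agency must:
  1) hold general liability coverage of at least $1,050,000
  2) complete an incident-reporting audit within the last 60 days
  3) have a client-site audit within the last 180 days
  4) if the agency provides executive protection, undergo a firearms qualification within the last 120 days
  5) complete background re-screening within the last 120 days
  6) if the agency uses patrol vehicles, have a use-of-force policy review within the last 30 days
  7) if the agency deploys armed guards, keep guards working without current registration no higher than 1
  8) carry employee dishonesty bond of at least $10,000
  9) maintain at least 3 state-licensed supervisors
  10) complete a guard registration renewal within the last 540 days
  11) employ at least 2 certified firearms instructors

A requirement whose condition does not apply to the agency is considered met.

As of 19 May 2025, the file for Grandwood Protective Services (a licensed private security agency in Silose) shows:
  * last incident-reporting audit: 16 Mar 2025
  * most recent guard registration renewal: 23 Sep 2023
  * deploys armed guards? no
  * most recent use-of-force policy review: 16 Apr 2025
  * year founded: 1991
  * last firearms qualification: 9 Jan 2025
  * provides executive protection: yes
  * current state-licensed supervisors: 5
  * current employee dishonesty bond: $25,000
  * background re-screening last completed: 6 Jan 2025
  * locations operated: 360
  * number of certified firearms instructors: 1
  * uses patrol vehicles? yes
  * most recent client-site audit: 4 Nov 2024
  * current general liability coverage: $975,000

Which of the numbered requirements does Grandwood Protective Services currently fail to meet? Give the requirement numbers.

1. general liability coverage $975,000 < $1,050,000 → not met
2. incident-reporting audit 64 days ago vs limit 60 → not met
3. client-site audit 196 days ago vs limit 180 → not met
4. condition 'provides executive protection' holds; firearms qualification 130 days ago vs limit 120 → not met
5. background re-screening 133 days ago vs limit 120 → not met
6. condition 'uses patrol vehicles' holds; use-of-force policy review 33 days ago vs limit 30 → not met
7. condition 'deploys armed guards' does not hold → requirement n/a → met
8. employee dishonesty bond $25,000 ≥ $10,000 → met
9. state-licensed supervisors 5 ≥ 3 → met
10. guard registration renewal 604 days ago vs limit 540 → not met
11. certified firearms instructors 1 < 2 → not met
Not met: 1, 2, 3, 4, 5, 6, 10, 11

1, 2, 3, 4, 5, 6, 10, 11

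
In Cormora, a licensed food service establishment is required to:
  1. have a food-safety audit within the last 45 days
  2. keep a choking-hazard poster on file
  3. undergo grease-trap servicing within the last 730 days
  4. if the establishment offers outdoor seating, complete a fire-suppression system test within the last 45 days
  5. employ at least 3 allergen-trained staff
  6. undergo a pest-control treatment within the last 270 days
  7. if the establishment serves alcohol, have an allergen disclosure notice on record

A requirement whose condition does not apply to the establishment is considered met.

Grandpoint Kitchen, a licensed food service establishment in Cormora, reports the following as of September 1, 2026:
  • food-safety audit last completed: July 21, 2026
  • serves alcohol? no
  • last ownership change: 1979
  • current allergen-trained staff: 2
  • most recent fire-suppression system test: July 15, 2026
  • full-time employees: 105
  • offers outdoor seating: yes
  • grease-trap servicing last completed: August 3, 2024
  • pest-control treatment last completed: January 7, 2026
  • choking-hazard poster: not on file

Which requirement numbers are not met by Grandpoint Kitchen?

1. food-safety audit 42 days ago vs limit 45 → met
2. choking-hazard poster absent → not met
3. grease-trap servicing 759 days ago vs limit 730 → not met
4. condition 'offers outdoor seating' holds; fire-suppression system test 48 days ago vs limit 45 → not met
5. allergen-trained staff 2 < 3 → not met
6. pest-control treatment 237 days ago vs limit 270 → met
7. condition 'serves alcohol' does not hold → requirement n/a → met
Not met: 2, 3, 4, 5

2, 3, 4, 5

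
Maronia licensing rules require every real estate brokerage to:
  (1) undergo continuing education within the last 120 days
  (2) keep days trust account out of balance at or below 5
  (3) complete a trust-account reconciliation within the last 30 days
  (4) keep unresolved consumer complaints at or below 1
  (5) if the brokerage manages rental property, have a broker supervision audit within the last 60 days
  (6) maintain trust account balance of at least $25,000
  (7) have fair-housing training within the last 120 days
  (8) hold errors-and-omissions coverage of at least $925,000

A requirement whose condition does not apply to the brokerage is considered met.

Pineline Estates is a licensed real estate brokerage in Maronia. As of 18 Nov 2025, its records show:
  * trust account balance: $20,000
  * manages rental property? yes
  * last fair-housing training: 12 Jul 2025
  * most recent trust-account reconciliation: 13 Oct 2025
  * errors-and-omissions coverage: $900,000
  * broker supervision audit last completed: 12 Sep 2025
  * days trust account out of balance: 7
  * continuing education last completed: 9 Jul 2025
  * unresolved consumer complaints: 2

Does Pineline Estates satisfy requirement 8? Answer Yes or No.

No

8. errors-and-omissions coverage $900,000 < $925,000 → not met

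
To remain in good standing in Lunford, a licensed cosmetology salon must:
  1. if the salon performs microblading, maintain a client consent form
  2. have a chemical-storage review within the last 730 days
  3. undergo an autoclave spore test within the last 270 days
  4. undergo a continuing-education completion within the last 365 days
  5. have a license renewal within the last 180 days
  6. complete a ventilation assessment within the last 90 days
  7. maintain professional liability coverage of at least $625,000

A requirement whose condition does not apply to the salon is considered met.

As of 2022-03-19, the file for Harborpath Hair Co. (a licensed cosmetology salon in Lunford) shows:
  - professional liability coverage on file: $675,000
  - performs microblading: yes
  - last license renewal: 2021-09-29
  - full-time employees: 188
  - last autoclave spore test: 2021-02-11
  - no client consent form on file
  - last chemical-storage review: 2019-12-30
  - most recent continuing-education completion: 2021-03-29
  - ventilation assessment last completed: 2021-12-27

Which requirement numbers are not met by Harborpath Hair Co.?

1, 2, 3

1. condition 'performs microblading' holds; client consent form absent → not met
2. chemical-storage review 810 days ago vs limit 730 → not met
3. autoclave spore test 401 days ago vs limit 270 → not met
4. continuing-education completion 355 days ago vs limit 365 → met
5. license renewal 171 days ago vs limit 180 → met
6. ventilation assessment 82 days ago vs limit 90 → met
7. professional liability coverage $675,000 ≥ $625,000 → met
Not met: 1, 2, 3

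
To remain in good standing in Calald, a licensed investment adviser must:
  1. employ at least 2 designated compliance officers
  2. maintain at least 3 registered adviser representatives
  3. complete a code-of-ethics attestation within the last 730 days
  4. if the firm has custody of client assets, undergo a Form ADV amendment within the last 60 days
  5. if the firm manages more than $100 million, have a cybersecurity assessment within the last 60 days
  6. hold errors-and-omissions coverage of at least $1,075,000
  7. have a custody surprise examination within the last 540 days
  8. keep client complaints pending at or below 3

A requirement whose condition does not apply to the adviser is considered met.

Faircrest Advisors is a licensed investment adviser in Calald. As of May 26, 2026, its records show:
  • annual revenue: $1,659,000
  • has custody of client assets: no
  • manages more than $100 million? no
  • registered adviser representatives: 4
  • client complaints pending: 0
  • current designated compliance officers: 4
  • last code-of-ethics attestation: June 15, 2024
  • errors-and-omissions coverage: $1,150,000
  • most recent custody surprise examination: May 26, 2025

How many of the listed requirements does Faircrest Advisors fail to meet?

0

1. designated compliance officers 4 ≥ 2 → met
2. registered adviser representatives 4 ≥ 3 → met
3. code-of-ethics attestation 710 days ago vs limit 730 → met
4. condition 'has custody of client assets' does not hold → requirement n/a → met
5. condition 'manages more than $100 million' does not hold → requirement n/a → met
6. errors-and-omissions coverage $1,150,000 ≥ $1,075,000 → met
7. custody surprise examination 365 days ago vs limit 540 → met
8. client complaints pending 0 ≤ 3 → met
Not met: 0 of 8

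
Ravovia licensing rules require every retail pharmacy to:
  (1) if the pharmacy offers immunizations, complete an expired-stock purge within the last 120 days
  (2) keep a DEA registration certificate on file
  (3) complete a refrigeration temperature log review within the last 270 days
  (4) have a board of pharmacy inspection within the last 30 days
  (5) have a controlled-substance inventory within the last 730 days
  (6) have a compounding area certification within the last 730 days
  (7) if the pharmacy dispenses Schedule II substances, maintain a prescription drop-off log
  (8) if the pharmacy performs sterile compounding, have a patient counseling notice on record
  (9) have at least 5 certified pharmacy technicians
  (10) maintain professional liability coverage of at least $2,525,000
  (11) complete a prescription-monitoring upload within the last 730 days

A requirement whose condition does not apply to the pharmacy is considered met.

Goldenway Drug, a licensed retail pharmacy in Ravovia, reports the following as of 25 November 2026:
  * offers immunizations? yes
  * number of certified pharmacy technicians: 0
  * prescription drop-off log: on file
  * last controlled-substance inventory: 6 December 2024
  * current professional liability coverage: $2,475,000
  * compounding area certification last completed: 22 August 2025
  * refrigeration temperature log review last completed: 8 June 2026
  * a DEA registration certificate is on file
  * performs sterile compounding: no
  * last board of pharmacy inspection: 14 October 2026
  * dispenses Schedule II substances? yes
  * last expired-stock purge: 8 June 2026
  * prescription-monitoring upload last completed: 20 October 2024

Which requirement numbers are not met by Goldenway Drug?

1, 4, 9, 10, 11

1. condition 'offers immunizations' holds; expired-stock purge 170 days ago vs limit 120 → not met
2. DEA registration certificate present → met
3. refrigeration temperature log review 170 days ago vs limit 270 → met
4. board of pharmacy inspection 42 days ago vs limit 30 → not met
5. controlled-substance inventory 719 days ago vs limit 730 → met
6. compounding area certification 460 days ago vs limit 730 → met
7. condition 'dispenses Schedule II substances' holds; prescription drop-off log present → met
8. condition 'performs sterile compounding' does not hold → requirement n/a → met
9. certified pharmacy technicians 0 < 5 → not met
10. professional liability coverage $2,475,000 < $2,525,000 → not met
11. prescription-monitoring upload 766 days ago vs limit 730 → not met
Not met: 1, 4, 9, 10, 11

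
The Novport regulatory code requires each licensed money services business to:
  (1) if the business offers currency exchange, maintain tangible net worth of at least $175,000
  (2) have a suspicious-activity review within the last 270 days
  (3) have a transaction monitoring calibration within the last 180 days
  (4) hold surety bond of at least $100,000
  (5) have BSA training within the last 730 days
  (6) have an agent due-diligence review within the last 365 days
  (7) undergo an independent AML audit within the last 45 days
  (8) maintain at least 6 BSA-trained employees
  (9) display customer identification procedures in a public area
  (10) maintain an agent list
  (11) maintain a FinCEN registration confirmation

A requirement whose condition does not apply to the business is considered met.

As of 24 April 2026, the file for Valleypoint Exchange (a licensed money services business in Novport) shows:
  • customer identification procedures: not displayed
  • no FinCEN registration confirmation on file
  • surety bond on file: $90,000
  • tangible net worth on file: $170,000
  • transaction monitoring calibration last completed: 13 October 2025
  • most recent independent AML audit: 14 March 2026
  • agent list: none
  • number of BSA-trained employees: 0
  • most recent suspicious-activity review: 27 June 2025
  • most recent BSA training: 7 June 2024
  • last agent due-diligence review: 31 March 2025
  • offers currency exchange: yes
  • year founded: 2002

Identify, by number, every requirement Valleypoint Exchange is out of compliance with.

1. condition 'offers currency exchange' holds; tangible net worth $170,000 < $175,000 → not met
2. suspicious-activity review 301 days ago vs limit 270 → not met
3. transaction monitoring calibration 193 days ago vs limit 180 → not met
4. surety bond $90,000 < $100,000 → not met
5. BSA training 686 days ago vs limit 730 → met
6. agent due-diligence review 389 days ago vs limit 365 → not met
7. independent AML audit 41 days ago vs limit 45 → met
8. BSA-trained employees 0 < 6 → not met
9. customer identification procedures absent → not met
10. agent list absent → not met
11. FinCEN registration confirmation absent → not met
Not met: 1, 2, 3, 4, 6, 8, 9, 10, 11

1, 2, 3, 4, 6, 8, 9, 10, 11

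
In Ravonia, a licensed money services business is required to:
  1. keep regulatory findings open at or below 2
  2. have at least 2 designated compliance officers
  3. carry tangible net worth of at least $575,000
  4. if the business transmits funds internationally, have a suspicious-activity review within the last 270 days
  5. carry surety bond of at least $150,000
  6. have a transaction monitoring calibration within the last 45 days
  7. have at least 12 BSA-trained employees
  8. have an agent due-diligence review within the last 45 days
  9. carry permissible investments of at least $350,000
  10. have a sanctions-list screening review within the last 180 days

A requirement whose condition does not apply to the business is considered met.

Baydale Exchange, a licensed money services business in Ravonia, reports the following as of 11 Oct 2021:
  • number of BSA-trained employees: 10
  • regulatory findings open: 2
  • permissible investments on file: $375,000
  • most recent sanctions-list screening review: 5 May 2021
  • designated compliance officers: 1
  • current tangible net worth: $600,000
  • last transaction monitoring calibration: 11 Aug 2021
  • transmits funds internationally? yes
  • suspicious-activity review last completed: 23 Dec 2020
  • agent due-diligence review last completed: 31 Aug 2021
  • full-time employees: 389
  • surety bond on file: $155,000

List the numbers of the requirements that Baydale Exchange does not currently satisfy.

1. regulatory findings open 2 ≤ 2 → met
2. designated compliance officers 1 < 2 → not met
3. tangible net worth $600,000 ≥ $575,000 → met
4. condition 'transmits funds internationally' holds; suspicious-activity review 292 days ago vs limit 270 → not met
5. surety bond $155,000 ≥ $150,000 → met
6. transaction monitoring calibration 61 days ago vs limit 45 → not met
7. BSA-trained employees 10 < 12 → not met
8. agent due-diligence review 41 days ago vs limit 45 → met
9. permissible investments $375,000 ≥ $350,000 → met
10. sanctions-list screening review 159 days ago vs limit 180 → met
Not met: 2, 4, 6, 7

2, 4, 6, 7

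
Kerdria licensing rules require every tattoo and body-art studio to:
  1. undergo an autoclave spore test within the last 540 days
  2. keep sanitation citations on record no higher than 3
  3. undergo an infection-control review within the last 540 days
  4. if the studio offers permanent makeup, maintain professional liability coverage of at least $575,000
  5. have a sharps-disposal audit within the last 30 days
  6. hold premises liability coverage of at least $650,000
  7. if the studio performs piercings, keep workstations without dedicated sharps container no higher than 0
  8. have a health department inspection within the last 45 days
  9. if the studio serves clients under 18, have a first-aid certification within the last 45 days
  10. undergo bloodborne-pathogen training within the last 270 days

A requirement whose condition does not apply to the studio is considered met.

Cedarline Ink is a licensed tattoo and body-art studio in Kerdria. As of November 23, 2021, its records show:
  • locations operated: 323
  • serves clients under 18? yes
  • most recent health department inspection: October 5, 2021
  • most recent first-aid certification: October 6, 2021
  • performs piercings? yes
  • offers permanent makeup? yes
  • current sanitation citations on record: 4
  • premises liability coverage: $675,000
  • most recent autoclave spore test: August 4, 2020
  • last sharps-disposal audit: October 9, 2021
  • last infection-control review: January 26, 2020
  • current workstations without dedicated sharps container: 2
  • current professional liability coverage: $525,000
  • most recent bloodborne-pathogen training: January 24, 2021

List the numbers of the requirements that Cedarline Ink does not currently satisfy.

1. autoclave spore test 476 days ago vs limit 540 → met
2. sanitation citations on record 4 > 3 → not met
3. infection-control review 667 days ago vs limit 540 → not met
4. condition 'offers permanent makeup' holds; professional liability coverage $525,000 < $575,000 → not met
5. sharps-disposal audit 45 days ago vs limit 30 → not met
6. premises liability coverage $675,000 ≥ $650,000 → met
7. condition 'performs piercings' holds; workstations without dedicated sharps container 2 > 0 → not met
8. health department inspection 49 days ago vs limit 45 → not met
9. condition 'serves clients under 18' holds; first-aid certification 48 days ago vs limit 45 → not met
10. bloodborne-pathogen training 303 days ago vs limit 270 → not met
Not met: 2, 3, 4, 5, 7, 8, 9, 10

2, 3, 4, 5, 7, 8, 9, 10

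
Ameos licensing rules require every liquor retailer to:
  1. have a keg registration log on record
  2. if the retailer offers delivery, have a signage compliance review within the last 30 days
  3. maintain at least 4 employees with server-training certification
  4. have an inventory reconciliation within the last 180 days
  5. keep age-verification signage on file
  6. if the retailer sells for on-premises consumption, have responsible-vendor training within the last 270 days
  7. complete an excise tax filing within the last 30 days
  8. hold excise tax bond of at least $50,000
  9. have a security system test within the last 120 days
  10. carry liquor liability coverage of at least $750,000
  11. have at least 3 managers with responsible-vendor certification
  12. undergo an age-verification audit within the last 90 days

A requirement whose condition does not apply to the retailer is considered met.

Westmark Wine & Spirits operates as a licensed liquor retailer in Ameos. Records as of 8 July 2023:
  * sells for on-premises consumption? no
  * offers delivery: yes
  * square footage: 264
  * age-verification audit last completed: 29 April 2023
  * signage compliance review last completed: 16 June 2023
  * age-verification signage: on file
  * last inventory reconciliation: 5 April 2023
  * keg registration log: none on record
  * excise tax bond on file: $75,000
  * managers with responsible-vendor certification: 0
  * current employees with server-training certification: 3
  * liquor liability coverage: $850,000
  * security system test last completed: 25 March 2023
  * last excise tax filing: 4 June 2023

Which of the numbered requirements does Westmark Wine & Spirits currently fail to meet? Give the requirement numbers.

1. keg registration log absent → not met
2. condition 'offers delivery' holds; signage compliance review 22 days ago vs limit 30 → met
3. employees with server-training certification 3 < 4 → not met
4. inventory reconciliation 94 days ago vs limit 180 → met
5. age-verification signage present → met
6. condition 'sells for on-premises consumption' does not hold → requirement n/a → met
7. excise tax filing 34 days ago vs limit 30 → not met
8. excise tax bond $75,000 ≥ $50,000 → met
9. security system test 105 days ago vs limit 120 → met
10. liquor liability coverage $850,000 ≥ $750,000 → met
11. managers with responsible-vendor certification 0 < 3 → not met
12. age-verification audit 70 days ago vs limit 90 → met
Not met: 1, 3, 7, 11

1, 3, 7, 11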